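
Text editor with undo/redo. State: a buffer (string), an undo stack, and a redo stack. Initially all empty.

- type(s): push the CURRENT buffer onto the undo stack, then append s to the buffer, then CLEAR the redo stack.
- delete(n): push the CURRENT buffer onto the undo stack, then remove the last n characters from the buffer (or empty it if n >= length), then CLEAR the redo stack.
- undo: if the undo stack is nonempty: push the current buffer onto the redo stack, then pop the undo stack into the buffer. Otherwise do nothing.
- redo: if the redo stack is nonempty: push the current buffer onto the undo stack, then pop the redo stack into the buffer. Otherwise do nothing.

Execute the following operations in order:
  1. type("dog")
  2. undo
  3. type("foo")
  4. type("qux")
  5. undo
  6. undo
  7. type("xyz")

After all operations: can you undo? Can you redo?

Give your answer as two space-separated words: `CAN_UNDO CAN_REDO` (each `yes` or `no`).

Answer: yes no

Derivation:
After op 1 (type): buf='dog' undo_depth=1 redo_depth=0
After op 2 (undo): buf='(empty)' undo_depth=0 redo_depth=1
After op 3 (type): buf='foo' undo_depth=1 redo_depth=0
After op 4 (type): buf='fooqux' undo_depth=2 redo_depth=0
After op 5 (undo): buf='foo' undo_depth=1 redo_depth=1
After op 6 (undo): buf='(empty)' undo_depth=0 redo_depth=2
After op 7 (type): buf='xyz' undo_depth=1 redo_depth=0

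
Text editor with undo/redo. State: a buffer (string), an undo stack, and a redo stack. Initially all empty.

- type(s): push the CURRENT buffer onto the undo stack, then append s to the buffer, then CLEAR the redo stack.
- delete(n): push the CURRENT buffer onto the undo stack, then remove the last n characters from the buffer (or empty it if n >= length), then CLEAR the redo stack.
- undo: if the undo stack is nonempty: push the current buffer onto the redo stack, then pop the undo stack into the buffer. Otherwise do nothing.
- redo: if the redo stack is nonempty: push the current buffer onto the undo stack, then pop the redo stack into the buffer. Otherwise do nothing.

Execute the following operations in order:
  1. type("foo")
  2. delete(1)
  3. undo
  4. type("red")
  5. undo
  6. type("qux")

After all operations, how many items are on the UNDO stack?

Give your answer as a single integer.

After op 1 (type): buf='foo' undo_depth=1 redo_depth=0
After op 2 (delete): buf='fo' undo_depth=2 redo_depth=0
After op 3 (undo): buf='foo' undo_depth=1 redo_depth=1
After op 4 (type): buf='foored' undo_depth=2 redo_depth=0
After op 5 (undo): buf='foo' undo_depth=1 redo_depth=1
After op 6 (type): buf='fooqux' undo_depth=2 redo_depth=0

Answer: 2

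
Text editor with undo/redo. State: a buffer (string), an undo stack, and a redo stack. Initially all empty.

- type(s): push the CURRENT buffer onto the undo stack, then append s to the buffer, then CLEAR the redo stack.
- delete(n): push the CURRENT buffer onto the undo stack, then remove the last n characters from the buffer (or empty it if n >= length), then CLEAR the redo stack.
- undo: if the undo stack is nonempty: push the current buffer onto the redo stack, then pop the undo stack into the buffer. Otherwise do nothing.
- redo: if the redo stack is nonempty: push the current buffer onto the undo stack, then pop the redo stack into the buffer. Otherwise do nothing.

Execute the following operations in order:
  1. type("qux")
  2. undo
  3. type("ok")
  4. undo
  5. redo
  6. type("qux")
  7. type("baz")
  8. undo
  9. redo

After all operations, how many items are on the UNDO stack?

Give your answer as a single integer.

After op 1 (type): buf='qux' undo_depth=1 redo_depth=0
After op 2 (undo): buf='(empty)' undo_depth=0 redo_depth=1
After op 3 (type): buf='ok' undo_depth=1 redo_depth=0
After op 4 (undo): buf='(empty)' undo_depth=0 redo_depth=1
After op 5 (redo): buf='ok' undo_depth=1 redo_depth=0
After op 6 (type): buf='okqux' undo_depth=2 redo_depth=0
After op 7 (type): buf='okquxbaz' undo_depth=3 redo_depth=0
After op 8 (undo): buf='okqux' undo_depth=2 redo_depth=1
After op 9 (redo): buf='okquxbaz' undo_depth=3 redo_depth=0

Answer: 3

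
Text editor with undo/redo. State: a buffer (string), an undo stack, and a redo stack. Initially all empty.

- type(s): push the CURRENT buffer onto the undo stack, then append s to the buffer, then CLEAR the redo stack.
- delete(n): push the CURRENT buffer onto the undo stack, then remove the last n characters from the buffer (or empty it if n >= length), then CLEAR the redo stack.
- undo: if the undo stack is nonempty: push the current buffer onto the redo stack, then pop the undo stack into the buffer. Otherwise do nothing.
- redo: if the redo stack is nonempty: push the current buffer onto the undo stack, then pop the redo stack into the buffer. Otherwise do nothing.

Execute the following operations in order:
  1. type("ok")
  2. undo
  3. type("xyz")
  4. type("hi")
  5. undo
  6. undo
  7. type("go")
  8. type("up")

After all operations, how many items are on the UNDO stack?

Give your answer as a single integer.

Answer: 2

Derivation:
After op 1 (type): buf='ok' undo_depth=1 redo_depth=0
After op 2 (undo): buf='(empty)' undo_depth=0 redo_depth=1
After op 3 (type): buf='xyz' undo_depth=1 redo_depth=0
After op 4 (type): buf='xyzhi' undo_depth=2 redo_depth=0
After op 5 (undo): buf='xyz' undo_depth=1 redo_depth=1
After op 6 (undo): buf='(empty)' undo_depth=0 redo_depth=2
After op 7 (type): buf='go' undo_depth=1 redo_depth=0
After op 8 (type): buf='goup' undo_depth=2 redo_depth=0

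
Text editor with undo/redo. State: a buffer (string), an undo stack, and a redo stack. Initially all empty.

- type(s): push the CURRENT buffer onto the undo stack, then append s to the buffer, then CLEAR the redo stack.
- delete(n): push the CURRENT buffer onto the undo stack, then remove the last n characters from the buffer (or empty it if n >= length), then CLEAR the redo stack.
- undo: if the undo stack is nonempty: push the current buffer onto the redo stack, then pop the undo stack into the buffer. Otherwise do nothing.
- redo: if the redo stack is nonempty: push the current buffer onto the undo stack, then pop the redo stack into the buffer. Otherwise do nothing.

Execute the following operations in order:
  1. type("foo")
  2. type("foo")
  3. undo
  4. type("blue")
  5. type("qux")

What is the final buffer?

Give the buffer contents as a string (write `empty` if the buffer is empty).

After op 1 (type): buf='foo' undo_depth=1 redo_depth=0
After op 2 (type): buf='foofoo' undo_depth=2 redo_depth=0
After op 3 (undo): buf='foo' undo_depth=1 redo_depth=1
After op 4 (type): buf='fooblue' undo_depth=2 redo_depth=0
After op 5 (type): buf='foobluequx' undo_depth=3 redo_depth=0

Answer: foobluequx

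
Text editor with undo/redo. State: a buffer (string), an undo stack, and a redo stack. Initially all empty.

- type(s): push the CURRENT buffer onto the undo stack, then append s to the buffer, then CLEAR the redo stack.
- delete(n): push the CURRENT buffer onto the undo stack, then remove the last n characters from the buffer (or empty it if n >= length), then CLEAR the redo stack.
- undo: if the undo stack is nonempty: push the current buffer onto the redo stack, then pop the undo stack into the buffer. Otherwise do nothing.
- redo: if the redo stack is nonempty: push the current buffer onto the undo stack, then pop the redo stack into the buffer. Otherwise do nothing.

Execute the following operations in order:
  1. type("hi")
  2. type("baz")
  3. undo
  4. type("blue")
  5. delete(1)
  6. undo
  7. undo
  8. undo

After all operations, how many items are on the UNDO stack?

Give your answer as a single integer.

After op 1 (type): buf='hi' undo_depth=1 redo_depth=0
After op 2 (type): buf='hibaz' undo_depth=2 redo_depth=0
After op 3 (undo): buf='hi' undo_depth=1 redo_depth=1
After op 4 (type): buf='hiblue' undo_depth=2 redo_depth=0
After op 5 (delete): buf='hiblu' undo_depth=3 redo_depth=0
After op 6 (undo): buf='hiblue' undo_depth=2 redo_depth=1
After op 7 (undo): buf='hi' undo_depth=1 redo_depth=2
After op 8 (undo): buf='(empty)' undo_depth=0 redo_depth=3

Answer: 0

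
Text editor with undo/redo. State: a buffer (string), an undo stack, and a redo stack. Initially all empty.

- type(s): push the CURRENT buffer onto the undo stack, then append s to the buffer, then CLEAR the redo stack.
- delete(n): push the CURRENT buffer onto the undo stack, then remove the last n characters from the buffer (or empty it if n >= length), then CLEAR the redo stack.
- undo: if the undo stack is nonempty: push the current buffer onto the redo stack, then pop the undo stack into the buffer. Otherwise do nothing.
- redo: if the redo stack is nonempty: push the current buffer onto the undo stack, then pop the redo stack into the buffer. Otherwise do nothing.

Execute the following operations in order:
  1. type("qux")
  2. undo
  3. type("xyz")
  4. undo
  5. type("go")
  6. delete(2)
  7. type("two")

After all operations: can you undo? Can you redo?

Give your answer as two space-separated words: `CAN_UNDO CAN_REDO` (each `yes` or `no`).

Answer: yes no

Derivation:
After op 1 (type): buf='qux' undo_depth=1 redo_depth=0
After op 2 (undo): buf='(empty)' undo_depth=0 redo_depth=1
After op 3 (type): buf='xyz' undo_depth=1 redo_depth=0
After op 4 (undo): buf='(empty)' undo_depth=0 redo_depth=1
After op 5 (type): buf='go' undo_depth=1 redo_depth=0
After op 6 (delete): buf='(empty)' undo_depth=2 redo_depth=0
After op 7 (type): buf='two' undo_depth=3 redo_depth=0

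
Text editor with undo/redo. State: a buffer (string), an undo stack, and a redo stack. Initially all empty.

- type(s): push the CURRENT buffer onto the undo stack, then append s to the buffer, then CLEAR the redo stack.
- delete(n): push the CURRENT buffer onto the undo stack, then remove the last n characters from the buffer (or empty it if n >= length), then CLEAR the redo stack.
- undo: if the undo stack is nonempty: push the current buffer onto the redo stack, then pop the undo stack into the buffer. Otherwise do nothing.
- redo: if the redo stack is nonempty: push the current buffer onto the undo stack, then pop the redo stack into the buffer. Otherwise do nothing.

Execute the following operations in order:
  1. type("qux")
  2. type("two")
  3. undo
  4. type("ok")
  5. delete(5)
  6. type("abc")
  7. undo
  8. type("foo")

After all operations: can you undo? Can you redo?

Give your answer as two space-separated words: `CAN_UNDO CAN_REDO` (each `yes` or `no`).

Answer: yes no

Derivation:
After op 1 (type): buf='qux' undo_depth=1 redo_depth=0
After op 2 (type): buf='quxtwo' undo_depth=2 redo_depth=0
After op 3 (undo): buf='qux' undo_depth=1 redo_depth=1
After op 4 (type): buf='quxok' undo_depth=2 redo_depth=0
After op 5 (delete): buf='(empty)' undo_depth=3 redo_depth=0
After op 6 (type): buf='abc' undo_depth=4 redo_depth=0
After op 7 (undo): buf='(empty)' undo_depth=3 redo_depth=1
After op 8 (type): buf='foo' undo_depth=4 redo_depth=0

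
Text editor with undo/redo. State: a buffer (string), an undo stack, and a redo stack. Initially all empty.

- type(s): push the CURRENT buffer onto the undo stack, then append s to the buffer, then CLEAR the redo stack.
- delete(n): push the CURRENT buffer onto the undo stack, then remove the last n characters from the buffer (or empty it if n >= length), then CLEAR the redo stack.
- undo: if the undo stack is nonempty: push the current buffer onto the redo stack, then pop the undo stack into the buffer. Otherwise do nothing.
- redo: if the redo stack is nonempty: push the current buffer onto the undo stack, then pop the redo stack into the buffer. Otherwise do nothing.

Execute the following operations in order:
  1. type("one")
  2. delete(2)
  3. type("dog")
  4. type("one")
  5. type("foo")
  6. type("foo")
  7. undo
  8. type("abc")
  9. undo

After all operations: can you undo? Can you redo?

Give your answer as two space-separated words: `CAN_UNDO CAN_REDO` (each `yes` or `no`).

After op 1 (type): buf='one' undo_depth=1 redo_depth=0
After op 2 (delete): buf='o' undo_depth=2 redo_depth=0
After op 3 (type): buf='odog' undo_depth=3 redo_depth=0
After op 4 (type): buf='odogone' undo_depth=4 redo_depth=0
After op 5 (type): buf='odogonefoo' undo_depth=5 redo_depth=0
After op 6 (type): buf='odogonefoofoo' undo_depth=6 redo_depth=0
After op 7 (undo): buf='odogonefoo' undo_depth=5 redo_depth=1
After op 8 (type): buf='odogonefooabc' undo_depth=6 redo_depth=0
After op 9 (undo): buf='odogonefoo' undo_depth=5 redo_depth=1

Answer: yes yes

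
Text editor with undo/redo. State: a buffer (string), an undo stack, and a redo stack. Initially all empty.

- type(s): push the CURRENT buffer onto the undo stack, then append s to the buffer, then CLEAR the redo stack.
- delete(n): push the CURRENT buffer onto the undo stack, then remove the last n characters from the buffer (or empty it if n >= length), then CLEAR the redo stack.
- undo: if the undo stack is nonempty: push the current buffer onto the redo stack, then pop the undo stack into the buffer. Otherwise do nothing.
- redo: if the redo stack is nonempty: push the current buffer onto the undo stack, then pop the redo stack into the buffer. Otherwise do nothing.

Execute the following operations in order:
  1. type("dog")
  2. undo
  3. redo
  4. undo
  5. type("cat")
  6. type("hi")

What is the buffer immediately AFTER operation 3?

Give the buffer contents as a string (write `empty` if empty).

Answer: dog

Derivation:
After op 1 (type): buf='dog' undo_depth=1 redo_depth=0
After op 2 (undo): buf='(empty)' undo_depth=0 redo_depth=1
After op 3 (redo): buf='dog' undo_depth=1 redo_depth=0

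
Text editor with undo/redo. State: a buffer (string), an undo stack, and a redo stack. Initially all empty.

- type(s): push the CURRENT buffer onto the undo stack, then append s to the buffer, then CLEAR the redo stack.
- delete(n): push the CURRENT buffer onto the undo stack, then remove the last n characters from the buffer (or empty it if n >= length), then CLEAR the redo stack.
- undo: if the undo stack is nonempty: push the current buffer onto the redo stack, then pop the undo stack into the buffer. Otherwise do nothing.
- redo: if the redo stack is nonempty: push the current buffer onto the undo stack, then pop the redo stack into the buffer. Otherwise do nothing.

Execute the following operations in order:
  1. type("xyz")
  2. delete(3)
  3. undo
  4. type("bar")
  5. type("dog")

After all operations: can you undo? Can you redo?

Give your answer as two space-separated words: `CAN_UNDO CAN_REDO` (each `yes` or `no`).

Answer: yes no

Derivation:
After op 1 (type): buf='xyz' undo_depth=1 redo_depth=0
After op 2 (delete): buf='(empty)' undo_depth=2 redo_depth=0
After op 3 (undo): buf='xyz' undo_depth=1 redo_depth=1
After op 4 (type): buf='xyzbar' undo_depth=2 redo_depth=0
After op 5 (type): buf='xyzbardog' undo_depth=3 redo_depth=0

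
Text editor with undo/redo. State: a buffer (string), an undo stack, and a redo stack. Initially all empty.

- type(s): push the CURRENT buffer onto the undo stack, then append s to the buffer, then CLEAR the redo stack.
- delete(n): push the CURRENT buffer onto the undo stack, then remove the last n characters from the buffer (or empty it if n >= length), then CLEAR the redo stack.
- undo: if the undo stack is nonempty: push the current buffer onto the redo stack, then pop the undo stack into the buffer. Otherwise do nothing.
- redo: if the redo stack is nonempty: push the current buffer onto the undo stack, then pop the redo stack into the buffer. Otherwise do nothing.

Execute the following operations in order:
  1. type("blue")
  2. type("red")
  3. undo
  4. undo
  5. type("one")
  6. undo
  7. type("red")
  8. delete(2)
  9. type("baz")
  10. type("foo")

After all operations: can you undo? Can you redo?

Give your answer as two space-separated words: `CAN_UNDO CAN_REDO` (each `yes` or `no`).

Answer: yes no

Derivation:
After op 1 (type): buf='blue' undo_depth=1 redo_depth=0
After op 2 (type): buf='bluered' undo_depth=2 redo_depth=0
After op 3 (undo): buf='blue' undo_depth=1 redo_depth=1
After op 4 (undo): buf='(empty)' undo_depth=0 redo_depth=2
After op 5 (type): buf='one' undo_depth=1 redo_depth=0
After op 6 (undo): buf='(empty)' undo_depth=0 redo_depth=1
After op 7 (type): buf='red' undo_depth=1 redo_depth=0
After op 8 (delete): buf='r' undo_depth=2 redo_depth=0
After op 9 (type): buf='rbaz' undo_depth=3 redo_depth=0
After op 10 (type): buf='rbazfoo' undo_depth=4 redo_depth=0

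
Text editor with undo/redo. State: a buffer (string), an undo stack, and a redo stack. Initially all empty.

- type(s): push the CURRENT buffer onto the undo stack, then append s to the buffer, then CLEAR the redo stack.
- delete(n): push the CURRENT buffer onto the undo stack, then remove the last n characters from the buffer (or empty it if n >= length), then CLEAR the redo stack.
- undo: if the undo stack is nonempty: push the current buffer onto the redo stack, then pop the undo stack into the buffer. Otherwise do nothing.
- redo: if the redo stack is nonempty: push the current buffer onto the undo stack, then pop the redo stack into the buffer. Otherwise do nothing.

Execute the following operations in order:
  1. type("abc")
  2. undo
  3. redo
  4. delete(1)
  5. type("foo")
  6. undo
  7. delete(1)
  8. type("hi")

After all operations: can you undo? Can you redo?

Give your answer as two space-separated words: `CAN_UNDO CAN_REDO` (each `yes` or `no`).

Answer: yes no

Derivation:
After op 1 (type): buf='abc' undo_depth=1 redo_depth=0
After op 2 (undo): buf='(empty)' undo_depth=0 redo_depth=1
After op 3 (redo): buf='abc' undo_depth=1 redo_depth=0
After op 4 (delete): buf='ab' undo_depth=2 redo_depth=0
After op 5 (type): buf='abfoo' undo_depth=3 redo_depth=0
After op 6 (undo): buf='ab' undo_depth=2 redo_depth=1
After op 7 (delete): buf='a' undo_depth=3 redo_depth=0
After op 8 (type): buf='ahi' undo_depth=4 redo_depth=0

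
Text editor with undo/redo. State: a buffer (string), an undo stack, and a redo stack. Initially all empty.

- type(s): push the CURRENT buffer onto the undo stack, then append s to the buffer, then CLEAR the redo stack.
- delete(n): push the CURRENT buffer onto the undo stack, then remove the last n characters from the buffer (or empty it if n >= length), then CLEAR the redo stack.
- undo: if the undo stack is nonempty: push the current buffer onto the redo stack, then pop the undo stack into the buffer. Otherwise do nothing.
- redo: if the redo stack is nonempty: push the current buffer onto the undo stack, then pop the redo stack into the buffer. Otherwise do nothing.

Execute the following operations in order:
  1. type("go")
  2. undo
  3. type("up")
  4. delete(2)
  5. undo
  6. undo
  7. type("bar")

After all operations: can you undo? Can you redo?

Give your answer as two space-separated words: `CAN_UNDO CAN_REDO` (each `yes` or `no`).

Answer: yes no

Derivation:
After op 1 (type): buf='go' undo_depth=1 redo_depth=0
After op 2 (undo): buf='(empty)' undo_depth=0 redo_depth=1
After op 3 (type): buf='up' undo_depth=1 redo_depth=0
After op 4 (delete): buf='(empty)' undo_depth=2 redo_depth=0
After op 5 (undo): buf='up' undo_depth=1 redo_depth=1
After op 6 (undo): buf='(empty)' undo_depth=0 redo_depth=2
After op 7 (type): buf='bar' undo_depth=1 redo_depth=0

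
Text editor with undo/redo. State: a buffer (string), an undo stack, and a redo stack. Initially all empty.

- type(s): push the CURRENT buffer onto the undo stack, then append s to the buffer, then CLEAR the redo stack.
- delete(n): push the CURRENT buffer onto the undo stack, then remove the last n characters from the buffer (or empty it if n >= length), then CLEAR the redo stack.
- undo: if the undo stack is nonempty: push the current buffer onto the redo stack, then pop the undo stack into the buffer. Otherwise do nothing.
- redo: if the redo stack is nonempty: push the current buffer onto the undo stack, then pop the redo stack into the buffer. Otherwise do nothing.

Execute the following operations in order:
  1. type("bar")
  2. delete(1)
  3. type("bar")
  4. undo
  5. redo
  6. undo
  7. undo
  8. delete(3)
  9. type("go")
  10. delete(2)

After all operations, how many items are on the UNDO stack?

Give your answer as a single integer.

Answer: 4

Derivation:
After op 1 (type): buf='bar' undo_depth=1 redo_depth=0
After op 2 (delete): buf='ba' undo_depth=2 redo_depth=0
After op 3 (type): buf='babar' undo_depth=3 redo_depth=0
After op 4 (undo): buf='ba' undo_depth=2 redo_depth=1
After op 5 (redo): buf='babar' undo_depth=3 redo_depth=0
After op 6 (undo): buf='ba' undo_depth=2 redo_depth=1
After op 7 (undo): buf='bar' undo_depth=1 redo_depth=2
After op 8 (delete): buf='(empty)' undo_depth=2 redo_depth=0
After op 9 (type): buf='go' undo_depth=3 redo_depth=0
After op 10 (delete): buf='(empty)' undo_depth=4 redo_depth=0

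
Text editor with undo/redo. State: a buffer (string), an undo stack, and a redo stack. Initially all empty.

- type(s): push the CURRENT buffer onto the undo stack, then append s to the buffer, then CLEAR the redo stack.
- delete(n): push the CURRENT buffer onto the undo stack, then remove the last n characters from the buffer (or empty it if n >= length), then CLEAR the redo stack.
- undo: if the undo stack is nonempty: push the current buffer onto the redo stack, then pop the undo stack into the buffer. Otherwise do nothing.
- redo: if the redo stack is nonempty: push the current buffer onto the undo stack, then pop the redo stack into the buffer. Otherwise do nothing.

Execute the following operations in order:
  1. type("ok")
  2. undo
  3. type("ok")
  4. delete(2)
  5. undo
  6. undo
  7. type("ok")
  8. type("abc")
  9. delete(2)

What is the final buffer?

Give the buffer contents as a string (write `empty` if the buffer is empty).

Answer: oka

Derivation:
After op 1 (type): buf='ok' undo_depth=1 redo_depth=0
After op 2 (undo): buf='(empty)' undo_depth=0 redo_depth=1
After op 3 (type): buf='ok' undo_depth=1 redo_depth=0
After op 4 (delete): buf='(empty)' undo_depth=2 redo_depth=0
After op 5 (undo): buf='ok' undo_depth=1 redo_depth=1
After op 6 (undo): buf='(empty)' undo_depth=0 redo_depth=2
After op 7 (type): buf='ok' undo_depth=1 redo_depth=0
After op 8 (type): buf='okabc' undo_depth=2 redo_depth=0
After op 9 (delete): buf='oka' undo_depth=3 redo_depth=0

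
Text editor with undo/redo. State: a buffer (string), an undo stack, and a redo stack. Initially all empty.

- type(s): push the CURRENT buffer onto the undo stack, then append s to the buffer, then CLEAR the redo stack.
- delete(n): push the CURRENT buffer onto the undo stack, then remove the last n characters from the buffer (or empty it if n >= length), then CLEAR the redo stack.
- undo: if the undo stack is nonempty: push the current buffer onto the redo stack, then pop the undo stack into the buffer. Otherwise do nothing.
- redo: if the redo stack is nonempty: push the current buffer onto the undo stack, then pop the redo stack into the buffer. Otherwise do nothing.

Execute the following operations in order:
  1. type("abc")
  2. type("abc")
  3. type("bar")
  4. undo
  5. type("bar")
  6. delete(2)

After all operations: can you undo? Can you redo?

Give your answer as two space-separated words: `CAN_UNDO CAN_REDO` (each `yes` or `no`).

Answer: yes no

Derivation:
After op 1 (type): buf='abc' undo_depth=1 redo_depth=0
After op 2 (type): buf='abcabc' undo_depth=2 redo_depth=0
After op 3 (type): buf='abcabcbar' undo_depth=3 redo_depth=0
After op 4 (undo): buf='abcabc' undo_depth=2 redo_depth=1
After op 5 (type): buf='abcabcbar' undo_depth=3 redo_depth=0
After op 6 (delete): buf='abcabcb' undo_depth=4 redo_depth=0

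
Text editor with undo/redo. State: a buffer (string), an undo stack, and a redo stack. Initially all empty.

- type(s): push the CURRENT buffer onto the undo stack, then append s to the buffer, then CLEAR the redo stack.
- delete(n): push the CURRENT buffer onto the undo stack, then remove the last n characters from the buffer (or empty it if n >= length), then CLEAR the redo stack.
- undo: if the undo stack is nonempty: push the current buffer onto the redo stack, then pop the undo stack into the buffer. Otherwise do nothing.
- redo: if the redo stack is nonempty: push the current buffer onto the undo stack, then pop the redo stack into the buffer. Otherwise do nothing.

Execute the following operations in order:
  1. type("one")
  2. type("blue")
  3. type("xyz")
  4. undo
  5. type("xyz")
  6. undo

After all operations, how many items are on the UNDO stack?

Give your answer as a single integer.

After op 1 (type): buf='one' undo_depth=1 redo_depth=0
After op 2 (type): buf='oneblue' undo_depth=2 redo_depth=0
After op 3 (type): buf='onebluexyz' undo_depth=3 redo_depth=0
After op 4 (undo): buf='oneblue' undo_depth=2 redo_depth=1
After op 5 (type): buf='onebluexyz' undo_depth=3 redo_depth=0
After op 6 (undo): buf='oneblue' undo_depth=2 redo_depth=1

Answer: 2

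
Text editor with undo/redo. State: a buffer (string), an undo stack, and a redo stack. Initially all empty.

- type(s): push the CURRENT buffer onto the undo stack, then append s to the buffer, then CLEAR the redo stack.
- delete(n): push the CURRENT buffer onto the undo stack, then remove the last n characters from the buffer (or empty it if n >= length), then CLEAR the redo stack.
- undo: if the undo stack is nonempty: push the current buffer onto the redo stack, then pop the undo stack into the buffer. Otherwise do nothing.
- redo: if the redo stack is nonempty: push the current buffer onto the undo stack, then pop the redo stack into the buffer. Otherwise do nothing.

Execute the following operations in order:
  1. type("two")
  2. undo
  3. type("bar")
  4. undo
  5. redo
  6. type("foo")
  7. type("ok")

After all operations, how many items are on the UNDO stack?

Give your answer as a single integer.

After op 1 (type): buf='two' undo_depth=1 redo_depth=0
After op 2 (undo): buf='(empty)' undo_depth=0 redo_depth=1
After op 3 (type): buf='bar' undo_depth=1 redo_depth=0
After op 4 (undo): buf='(empty)' undo_depth=0 redo_depth=1
After op 5 (redo): buf='bar' undo_depth=1 redo_depth=0
After op 6 (type): buf='barfoo' undo_depth=2 redo_depth=0
After op 7 (type): buf='barfoook' undo_depth=3 redo_depth=0

Answer: 3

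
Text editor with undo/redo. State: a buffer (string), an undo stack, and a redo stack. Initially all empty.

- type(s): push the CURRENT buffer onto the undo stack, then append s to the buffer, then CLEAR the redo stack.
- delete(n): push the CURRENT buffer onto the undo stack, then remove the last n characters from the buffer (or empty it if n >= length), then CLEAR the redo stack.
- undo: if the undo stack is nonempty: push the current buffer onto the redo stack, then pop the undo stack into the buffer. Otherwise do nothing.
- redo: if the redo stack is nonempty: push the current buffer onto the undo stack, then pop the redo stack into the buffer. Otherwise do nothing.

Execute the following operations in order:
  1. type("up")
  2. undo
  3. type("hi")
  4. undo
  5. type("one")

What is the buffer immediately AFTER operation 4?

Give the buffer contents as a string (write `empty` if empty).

Answer: empty

Derivation:
After op 1 (type): buf='up' undo_depth=1 redo_depth=0
After op 2 (undo): buf='(empty)' undo_depth=0 redo_depth=1
After op 3 (type): buf='hi' undo_depth=1 redo_depth=0
After op 4 (undo): buf='(empty)' undo_depth=0 redo_depth=1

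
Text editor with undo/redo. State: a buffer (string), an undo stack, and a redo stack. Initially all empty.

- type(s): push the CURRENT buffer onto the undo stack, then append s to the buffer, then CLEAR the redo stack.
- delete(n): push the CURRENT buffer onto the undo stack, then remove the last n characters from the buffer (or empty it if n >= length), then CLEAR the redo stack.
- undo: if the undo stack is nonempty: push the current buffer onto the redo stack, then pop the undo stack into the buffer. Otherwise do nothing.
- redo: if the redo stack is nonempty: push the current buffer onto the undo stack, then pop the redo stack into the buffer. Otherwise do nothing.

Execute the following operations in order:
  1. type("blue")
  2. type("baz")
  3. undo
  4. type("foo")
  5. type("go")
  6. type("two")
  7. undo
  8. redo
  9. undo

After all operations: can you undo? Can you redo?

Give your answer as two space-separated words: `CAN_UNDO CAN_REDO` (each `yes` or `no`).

After op 1 (type): buf='blue' undo_depth=1 redo_depth=0
After op 2 (type): buf='bluebaz' undo_depth=2 redo_depth=0
After op 3 (undo): buf='blue' undo_depth=1 redo_depth=1
After op 4 (type): buf='bluefoo' undo_depth=2 redo_depth=0
After op 5 (type): buf='bluefoogo' undo_depth=3 redo_depth=0
After op 6 (type): buf='bluefoogotwo' undo_depth=4 redo_depth=0
After op 7 (undo): buf='bluefoogo' undo_depth=3 redo_depth=1
After op 8 (redo): buf='bluefoogotwo' undo_depth=4 redo_depth=0
After op 9 (undo): buf='bluefoogo' undo_depth=3 redo_depth=1

Answer: yes yes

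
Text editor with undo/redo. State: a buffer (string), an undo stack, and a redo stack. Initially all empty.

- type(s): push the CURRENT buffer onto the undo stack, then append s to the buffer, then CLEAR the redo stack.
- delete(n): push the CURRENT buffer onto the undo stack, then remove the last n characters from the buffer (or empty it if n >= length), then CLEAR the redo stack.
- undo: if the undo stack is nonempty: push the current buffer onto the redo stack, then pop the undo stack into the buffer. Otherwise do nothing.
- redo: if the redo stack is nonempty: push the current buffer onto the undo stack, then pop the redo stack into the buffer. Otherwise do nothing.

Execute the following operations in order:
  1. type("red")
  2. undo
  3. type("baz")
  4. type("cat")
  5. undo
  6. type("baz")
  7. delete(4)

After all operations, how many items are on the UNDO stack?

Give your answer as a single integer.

After op 1 (type): buf='red' undo_depth=1 redo_depth=0
After op 2 (undo): buf='(empty)' undo_depth=0 redo_depth=1
After op 3 (type): buf='baz' undo_depth=1 redo_depth=0
After op 4 (type): buf='bazcat' undo_depth=2 redo_depth=0
After op 5 (undo): buf='baz' undo_depth=1 redo_depth=1
After op 6 (type): buf='bazbaz' undo_depth=2 redo_depth=0
After op 7 (delete): buf='ba' undo_depth=3 redo_depth=0

Answer: 3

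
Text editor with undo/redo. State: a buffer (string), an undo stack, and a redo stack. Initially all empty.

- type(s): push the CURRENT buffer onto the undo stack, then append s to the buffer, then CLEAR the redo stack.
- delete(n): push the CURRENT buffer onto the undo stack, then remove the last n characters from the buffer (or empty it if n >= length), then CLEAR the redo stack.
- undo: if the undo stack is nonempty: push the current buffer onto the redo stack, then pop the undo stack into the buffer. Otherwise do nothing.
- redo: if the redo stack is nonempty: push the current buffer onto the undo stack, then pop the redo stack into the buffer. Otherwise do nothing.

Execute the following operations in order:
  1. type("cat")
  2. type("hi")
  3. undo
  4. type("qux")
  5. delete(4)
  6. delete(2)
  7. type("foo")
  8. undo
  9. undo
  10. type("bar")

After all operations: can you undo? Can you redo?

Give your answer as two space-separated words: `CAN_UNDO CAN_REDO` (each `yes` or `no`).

Answer: yes no

Derivation:
After op 1 (type): buf='cat' undo_depth=1 redo_depth=0
After op 2 (type): buf='cathi' undo_depth=2 redo_depth=0
After op 3 (undo): buf='cat' undo_depth=1 redo_depth=1
After op 4 (type): buf='catqux' undo_depth=2 redo_depth=0
After op 5 (delete): buf='ca' undo_depth=3 redo_depth=0
After op 6 (delete): buf='(empty)' undo_depth=4 redo_depth=0
After op 7 (type): buf='foo' undo_depth=5 redo_depth=0
After op 8 (undo): buf='(empty)' undo_depth=4 redo_depth=1
After op 9 (undo): buf='ca' undo_depth=3 redo_depth=2
After op 10 (type): buf='cabar' undo_depth=4 redo_depth=0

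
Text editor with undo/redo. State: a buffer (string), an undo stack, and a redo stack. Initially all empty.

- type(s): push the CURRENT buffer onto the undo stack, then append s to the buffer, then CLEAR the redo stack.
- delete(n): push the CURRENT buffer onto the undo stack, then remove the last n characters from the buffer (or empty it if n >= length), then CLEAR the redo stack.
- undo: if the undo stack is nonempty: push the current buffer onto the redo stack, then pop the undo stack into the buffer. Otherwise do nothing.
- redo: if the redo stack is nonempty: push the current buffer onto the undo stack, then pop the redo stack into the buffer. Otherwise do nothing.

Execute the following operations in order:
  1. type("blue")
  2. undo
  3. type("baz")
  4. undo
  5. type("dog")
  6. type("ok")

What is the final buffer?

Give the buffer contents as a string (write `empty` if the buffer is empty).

Answer: dogok

Derivation:
After op 1 (type): buf='blue' undo_depth=1 redo_depth=0
After op 2 (undo): buf='(empty)' undo_depth=0 redo_depth=1
After op 3 (type): buf='baz' undo_depth=1 redo_depth=0
After op 4 (undo): buf='(empty)' undo_depth=0 redo_depth=1
After op 5 (type): buf='dog' undo_depth=1 redo_depth=0
After op 6 (type): buf='dogok' undo_depth=2 redo_depth=0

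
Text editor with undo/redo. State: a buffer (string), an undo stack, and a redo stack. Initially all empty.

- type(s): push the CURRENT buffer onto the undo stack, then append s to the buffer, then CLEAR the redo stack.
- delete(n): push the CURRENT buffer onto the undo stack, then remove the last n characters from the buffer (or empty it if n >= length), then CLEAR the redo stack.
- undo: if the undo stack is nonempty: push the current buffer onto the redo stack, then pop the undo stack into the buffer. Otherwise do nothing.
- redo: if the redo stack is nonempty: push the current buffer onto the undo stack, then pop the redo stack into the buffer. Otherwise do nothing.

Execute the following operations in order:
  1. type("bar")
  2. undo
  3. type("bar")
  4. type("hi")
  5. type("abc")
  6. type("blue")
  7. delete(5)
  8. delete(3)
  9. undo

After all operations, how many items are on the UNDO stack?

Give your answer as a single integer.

Answer: 5

Derivation:
After op 1 (type): buf='bar' undo_depth=1 redo_depth=0
After op 2 (undo): buf='(empty)' undo_depth=0 redo_depth=1
After op 3 (type): buf='bar' undo_depth=1 redo_depth=0
After op 4 (type): buf='barhi' undo_depth=2 redo_depth=0
After op 5 (type): buf='barhiabc' undo_depth=3 redo_depth=0
After op 6 (type): buf='barhiabcblue' undo_depth=4 redo_depth=0
After op 7 (delete): buf='barhiab' undo_depth=5 redo_depth=0
After op 8 (delete): buf='barh' undo_depth=6 redo_depth=0
After op 9 (undo): buf='barhiab' undo_depth=5 redo_depth=1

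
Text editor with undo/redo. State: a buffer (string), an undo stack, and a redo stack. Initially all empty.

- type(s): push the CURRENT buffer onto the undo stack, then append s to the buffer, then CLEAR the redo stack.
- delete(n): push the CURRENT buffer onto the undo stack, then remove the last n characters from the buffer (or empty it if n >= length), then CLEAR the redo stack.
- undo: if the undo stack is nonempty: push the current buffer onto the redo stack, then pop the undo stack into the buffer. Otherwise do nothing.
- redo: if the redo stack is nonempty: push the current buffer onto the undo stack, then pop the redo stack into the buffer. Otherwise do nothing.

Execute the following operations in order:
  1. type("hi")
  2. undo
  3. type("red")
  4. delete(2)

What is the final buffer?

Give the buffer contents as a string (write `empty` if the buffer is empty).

After op 1 (type): buf='hi' undo_depth=1 redo_depth=0
After op 2 (undo): buf='(empty)' undo_depth=0 redo_depth=1
After op 3 (type): buf='red' undo_depth=1 redo_depth=0
After op 4 (delete): buf='r' undo_depth=2 redo_depth=0

Answer: r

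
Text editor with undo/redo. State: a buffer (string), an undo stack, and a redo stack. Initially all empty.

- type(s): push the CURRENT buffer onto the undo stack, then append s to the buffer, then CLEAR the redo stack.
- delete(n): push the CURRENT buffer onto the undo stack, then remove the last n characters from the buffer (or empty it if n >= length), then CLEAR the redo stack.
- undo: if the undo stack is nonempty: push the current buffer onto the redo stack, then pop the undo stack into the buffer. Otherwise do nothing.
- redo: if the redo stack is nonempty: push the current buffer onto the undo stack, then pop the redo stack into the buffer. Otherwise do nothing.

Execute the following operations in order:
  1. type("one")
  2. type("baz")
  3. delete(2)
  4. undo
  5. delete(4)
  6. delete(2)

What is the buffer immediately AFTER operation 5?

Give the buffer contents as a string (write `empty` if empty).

After op 1 (type): buf='one' undo_depth=1 redo_depth=0
After op 2 (type): buf='onebaz' undo_depth=2 redo_depth=0
After op 3 (delete): buf='oneb' undo_depth=3 redo_depth=0
After op 4 (undo): buf='onebaz' undo_depth=2 redo_depth=1
After op 5 (delete): buf='on' undo_depth=3 redo_depth=0

Answer: on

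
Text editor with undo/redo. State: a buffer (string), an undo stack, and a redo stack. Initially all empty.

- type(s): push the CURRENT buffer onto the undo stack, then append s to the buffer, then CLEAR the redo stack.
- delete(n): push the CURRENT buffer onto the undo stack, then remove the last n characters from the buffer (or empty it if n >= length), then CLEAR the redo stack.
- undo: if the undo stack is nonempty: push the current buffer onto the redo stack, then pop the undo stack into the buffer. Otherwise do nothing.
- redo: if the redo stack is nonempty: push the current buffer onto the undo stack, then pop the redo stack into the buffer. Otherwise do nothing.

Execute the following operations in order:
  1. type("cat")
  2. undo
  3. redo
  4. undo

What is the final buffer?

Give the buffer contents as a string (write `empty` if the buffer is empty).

Answer: empty

Derivation:
After op 1 (type): buf='cat' undo_depth=1 redo_depth=0
After op 2 (undo): buf='(empty)' undo_depth=0 redo_depth=1
After op 3 (redo): buf='cat' undo_depth=1 redo_depth=0
After op 4 (undo): buf='(empty)' undo_depth=0 redo_depth=1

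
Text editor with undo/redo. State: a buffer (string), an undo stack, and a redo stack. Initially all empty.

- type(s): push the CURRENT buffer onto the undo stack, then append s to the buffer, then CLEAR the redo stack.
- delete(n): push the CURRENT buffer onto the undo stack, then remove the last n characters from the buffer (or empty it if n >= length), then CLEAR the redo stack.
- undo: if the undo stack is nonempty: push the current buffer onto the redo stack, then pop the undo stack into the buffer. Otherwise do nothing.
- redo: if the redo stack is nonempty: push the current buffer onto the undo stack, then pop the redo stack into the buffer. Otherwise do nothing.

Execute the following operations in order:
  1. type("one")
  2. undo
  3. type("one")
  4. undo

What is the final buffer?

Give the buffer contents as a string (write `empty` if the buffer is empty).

Answer: empty

Derivation:
After op 1 (type): buf='one' undo_depth=1 redo_depth=0
After op 2 (undo): buf='(empty)' undo_depth=0 redo_depth=1
After op 3 (type): buf='one' undo_depth=1 redo_depth=0
After op 4 (undo): buf='(empty)' undo_depth=0 redo_depth=1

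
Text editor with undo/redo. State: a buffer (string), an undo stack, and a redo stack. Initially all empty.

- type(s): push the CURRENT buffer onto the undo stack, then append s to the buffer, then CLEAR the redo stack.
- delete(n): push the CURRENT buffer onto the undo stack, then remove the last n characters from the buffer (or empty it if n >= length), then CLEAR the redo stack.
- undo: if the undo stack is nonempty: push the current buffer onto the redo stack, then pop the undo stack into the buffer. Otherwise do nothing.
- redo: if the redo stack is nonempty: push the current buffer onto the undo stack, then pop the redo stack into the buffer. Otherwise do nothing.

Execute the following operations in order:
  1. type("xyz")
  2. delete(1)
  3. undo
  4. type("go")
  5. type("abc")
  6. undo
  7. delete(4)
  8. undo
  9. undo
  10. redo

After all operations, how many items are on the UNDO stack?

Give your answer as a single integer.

Answer: 2

Derivation:
After op 1 (type): buf='xyz' undo_depth=1 redo_depth=0
After op 2 (delete): buf='xy' undo_depth=2 redo_depth=0
After op 3 (undo): buf='xyz' undo_depth=1 redo_depth=1
After op 4 (type): buf='xyzgo' undo_depth=2 redo_depth=0
After op 5 (type): buf='xyzgoabc' undo_depth=3 redo_depth=0
After op 6 (undo): buf='xyzgo' undo_depth=2 redo_depth=1
After op 7 (delete): buf='x' undo_depth=3 redo_depth=0
After op 8 (undo): buf='xyzgo' undo_depth=2 redo_depth=1
After op 9 (undo): buf='xyz' undo_depth=1 redo_depth=2
After op 10 (redo): buf='xyzgo' undo_depth=2 redo_depth=1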